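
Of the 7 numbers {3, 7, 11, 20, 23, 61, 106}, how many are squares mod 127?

(3/127) = -1 → non-residue.
(7/127) = -1 → non-residue.
(11/127) = +1 → QR.
(20/127) = -1 → non-residue.
(23/127) = -1 → non-residue.
(61/127) = +1 → QR.
(106/127) = -1 → non-residue.
Total quadratic residues among the 7: 2.

2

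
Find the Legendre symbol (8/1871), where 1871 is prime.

1

Pull out 2^3: since 1871 ≡ 7 (mod 8), (2/1871) = +1, so (2/1871)^3 = +1.
Reached (1/1871) = 1. Collecting the sign flips along the way, the symbol is +1.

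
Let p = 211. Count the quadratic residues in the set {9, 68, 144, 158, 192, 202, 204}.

(9/211) = +1 → QR.
(68/211) = -1 → non-residue.
(144/211) = +1 → QR.
(158/211) = -1 → non-residue.
(192/211) = -1 → non-residue.
(202/211) = -1 → non-residue.
(204/211) = +1 → QR.
Total quadratic residues among the 7: 3.

3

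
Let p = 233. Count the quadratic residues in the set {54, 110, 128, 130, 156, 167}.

3

(54/233) = -1 → non-residue.
(110/233) = +1 → QR.
(128/233) = +1 → QR.
(130/233) = -1 → non-residue.
(156/233) = -1 → non-residue.
(167/233) = +1 → QR.
Total quadratic residues among the 6: 3.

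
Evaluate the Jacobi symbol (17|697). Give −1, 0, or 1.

Reciprocity: 17 ≡ 1 and 697 ≡ 1 (mod 4), so (17/697) = +(697/17).
Reduce top mod 17: now compute (0/17).
Top reduces to 0: gcd > 1, so the symbol is 0.

0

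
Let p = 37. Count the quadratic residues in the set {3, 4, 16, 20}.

3

(3/37) = +1 → QR.
(4/37) = +1 → QR.
(16/37) = +1 → QR.
(20/37) = -1 → non-residue.
Total quadratic residues among the 4: 3.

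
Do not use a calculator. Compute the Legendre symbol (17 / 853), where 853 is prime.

-1

Reciprocity: 17 ≡ 1 and 853 ≡ 1 (mod 4), so (17/853) = +(853/17).
Reduce top mod 17: now compute (3/17).
Reciprocity: 3 ≡ 3 and 17 ≡ 1 (mod 4), so (3/17) = +(17/3).
Reduce top mod 3: now compute (2/3).
Pull out 2: since 3 ≡ 3 (mod 8), (2/3) = -1.
Reached (1/3) = 1. Collecting the sign flips along the way, the symbol is -1.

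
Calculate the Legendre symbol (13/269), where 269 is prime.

1

Euler's criterion: (13/269) ≡ 13^134 (mod 269).
13^2 ≡ 169 (mod 269)
13^4 ≡ 47 (mod 269)
13^8 ≡ 57 (mod 269)
13^16 ≡ 21 (mod 269)
13^32 ≡ 172 (mod 269)
13^64 ≡ 263 (mod 269)
13^128 ≡ 36 (mod 269)
13^134 = 13^(128+4+2) ≡ 1 (mod 269).
Result is 1, so (13/269) = 1.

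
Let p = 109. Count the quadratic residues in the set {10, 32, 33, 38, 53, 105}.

(10/109) = -1 → non-residue.
(32/109) = -1 → non-residue.
(33/109) = -1 → non-residue.
(38/109) = +1 → QR.
(53/109) = -1 → non-residue.
(105/109) = +1 → QR.
Total quadratic residues among the 6: 2.

2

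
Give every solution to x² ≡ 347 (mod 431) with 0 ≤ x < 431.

Since 431 ≡ 3 (mod 4), a square root of 347 is 347^((431+1)/4) = 347^108 mod 431.
Repeated squaring: 347^2≡160, 347^4≡171, 347^8≡364, 347^16≡179, 347^32≡147, 347^64≡59 (mod 431).
347^108 = 347^(64+32+8+4) ≡ 58 (mod 431).
Check: 58² = 3364 ≡ 347 (mod 431). The two roots are 58 and 373.

58, 373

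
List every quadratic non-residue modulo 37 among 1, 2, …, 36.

Square k = 1,…,18 (k and 37−k give the same square):
1²=1, 2²=4, 3²=9, 4²=16, 5²=25, 6²=36, 7²≡12, 8²≡27, 9²≡7, 10²≡26, 11²≡10, 12²≡33, 13²≡21, 14²≡11, 15²≡3, 16²≡34, 17²≡30, 18²≡28 (mod 37).
The residues are {1, 3, 4, 7, 9, 10, 11, 12, 16, 21, 25, 26, 27, 28, 30, 33, 34, 36}; the non-residues are the remaining 18 nonzero classes.

2, 5, 6, 8, 13, 14, 15, 17, 18, 19, 20, 22, 23, 24, 29, 31, 32, 35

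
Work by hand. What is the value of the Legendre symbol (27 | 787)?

-1

Reciprocity: 27 ≡ 3 and 787 ≡ 3 (mod 4), so (27/787) = −(787/27).
Reduce top mod 27: now compute (4/27).
Pull out 2^2: since 27 ≡ 3 (mod 8), (2/27) = -1, so (2/27)^2 = +1.
Reached (1/27) = 1. Collecting the sign flips along the way, the symbol is -1.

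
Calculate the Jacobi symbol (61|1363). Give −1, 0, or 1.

-1

Reciprocity: 61 ≡ 1 and 1363 ≡ 3 (mod 4), so (61/1363) = +(1363/61).
Reduce top mod 61: now compute (21/61).
Reciprocity: 21 ≡ 1 and 61 ≡ 1 (mod 4), so (21/61) = +(61/21).
Reduce top mod 21: now compute (19/21).
Reciprocity: 19 ≡ 3 and 21 ≡ 1 (mod 4), so (19/21) = +(21/19).
Reduce top mod 19: now compute (2/19).
Pull out 2: since 19 ≡ 3 (mod 8), (2/19) = -1.
Reached (1/19) = 1. Collecting the sign flips along the way, the symbol is -1.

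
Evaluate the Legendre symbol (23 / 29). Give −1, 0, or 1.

1

Reciprocity: 23 ≡ 3 and 29 ≡ 1 (mod 4), so (23/29) = +(29/23).
Reduce top mod 23: now compute (6/23).
Pull out 2: since 23 ≡ 7 (mod 8), (2/23) = +1.
Reciprocity: 3 ≡ 3 and 23 ≡ 3 (mod 4), so (3/23) = −(23/3).
Reduce top mod 3: now compute (2/3).
Pull out 2: since 3 ≡ 3 (mod 8), (2/3) = -1.
Reached (1/3) = 1. Collecting the sign flips along the way, the symbol is +1.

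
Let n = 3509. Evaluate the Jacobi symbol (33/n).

0

Reciprocity: 33 ≡ 1 and 3509 ≡ 1 (mod 4), so (33/3509) = +(3509/33).
Reduce top mod 33: now compute (11/33).
Reciprocity: 11 ≡ 3 and 33 ≡ 1 (mod 4), so (11/33) = +(33/11).
Reduce top mod 11: now compute (0/11).
Top reduces to 0: gcd > 1, so the symbol is 0.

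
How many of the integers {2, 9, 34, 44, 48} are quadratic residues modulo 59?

(2/59) = -1 → non-residue.
(9/59) = +1 → QR.
(34/59) = -1 → non-residue.
(44/59) = -1 → non-residue.
(48/59) = +1 → QR.
Total quadratic residues among the 5: 2.

2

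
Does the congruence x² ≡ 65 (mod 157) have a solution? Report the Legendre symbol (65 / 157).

Reciprocity: 65 ≡ 1 and 157 ≡ 1 (mod 4), so (65/157) = +(157/65).
Reduce top mod 65: now compute (27/65).
Reciprocity: 27 ≡ 3 and 65 ≡ 1 (mod 4), so (27/65) = +(65/27).
Reduce top mod 27: now compute (11/27).
Reciprocity: 11 ≡ 3 and 27 ≡ 3 (mod 4), so (11/27) = −(27/11).
Reduce top mod 11: now compute (5/11).
Reciprocity: 5 ≡ 1 and 11 ≡ 3 (mod 4), so (5/11) = +(11/5).
Reduce top mod 5: now compute (1/5).
Reached (1/5) = 1. Collecting the sign flips along the way, the symbol is -1.

-1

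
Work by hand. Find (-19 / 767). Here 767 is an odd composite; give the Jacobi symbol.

1

First reduce: -19 ≡ 748 (mod 767).
Pull out 2^2: since 767 ≡ 7 (mod 8), (2/767) = +1, so (2/767)^2 = +1.
Reciprocity: 187 ≡ 3 and 767 ≡ 3 (mod 4), so (187/767) = −(767/187).
Reduce top mod 187: now compute (19/187).
Reciprocity: 19 ≡ 3 and 187 ≡ 3 (mod 4), so (19/187) = −(187/19).
Reduce top mod 19: now compute (16/19).
Pull out 2^4: since 19 ≡ 3 (mod 8), (2/19) = -1, so (2/19)^4 = +1.
Reached (1/19) = 1. Collecting the sign flips along the way, the symbol is +1.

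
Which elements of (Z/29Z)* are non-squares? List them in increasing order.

Square k = 1,…,14 (k and 29−k give the same square):
1²=1, 2²=4, 3²=9, 4²=16, 5²=25, 6²≡7, 7²≡20, 8²≡6, 9²≡23, 10²≡13, 11²≡5, 12²≡28, 13²≡24, 14²≡22 (mod 29).
The residues are {1, 4, 5, 6, 7, 9, 13, 16, 20, 22, 23, 24, 25, 28}; the non-residues are the remaining 14 nonzero classes.

2,3,8,10,11,12,14,15,17,18,19,21,26,27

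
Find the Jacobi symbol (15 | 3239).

1

Reciprocity: 15 ≡ 3 and 3239 ≡ 3 (mod 4), so (15/3239) = −(3239/15).
Reduce top mod 15: now compute (14/15).
Pull out 2: since 15 ≡ 7 (mod 8), (2/15) = +1.
Reciprocity: 7 ≡ 3 and 15 ≡ 3 (mod 4), so (7/15) = −(15/7).
Reduce top mod 7: now compute (1/7).
Reached (1/7) = 1. Collecting the sign flips along the way, the symbol is +1.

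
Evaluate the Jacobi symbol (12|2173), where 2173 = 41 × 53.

1

Pull out 2^2: since 2173 ≡ 5 (mod 8), (2/2173) = -1, so (2/2173)^2 = +1.
Reciprocity: 3 ≡ 3 and 2173 ≡ 1 (mod 4), so (3/2173) = +(2173/3).
Reduce top mod 3: now compute (1/3).
Reached (1/3) = 1. Collecting the sign flips along the way, the symbol is +1.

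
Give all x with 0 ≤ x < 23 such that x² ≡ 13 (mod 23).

Since 23 ≡ 3 (mod 4), a square root of 13 is 13^((23+1)/4) = 13^6 mod 23.
Repeated squaring: 13^2≡8, 13^4≡18 (mod 23).
13^6 = 13^(4+2) ≡ 6 (mod 23).
Check: 6² = 36 ≡ 13 (mod 23). The two roots are 6 and 17.

6, 17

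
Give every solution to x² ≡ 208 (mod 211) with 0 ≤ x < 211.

Since 211 ≡ 3 (mod 4), a square root of 208 is 208^((211+1)/4) = 208^53 mod 211.
Repeated squaring: 208^2≡9, 208^4≡81, 208^8≡20, 208^16≡189, 208^32≡62 (mod 211).
208^53 = 208^(32+16+4+1) ≡ 182 (mod 211).
Check: 182² = 33124 ≡ 208 (mod 211). The two roots are 29 and 182.

29, 182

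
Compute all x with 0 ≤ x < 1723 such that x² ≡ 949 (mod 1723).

Since 1723 ≡ 3 (mod 4), a square root of 949 is 949^((1723+1)/4) = 949^431 mod 1723.
Repeated squaring: 949^2≡1195, 949^4≡1381, 949^8≡1523, 949^16≡371, 949^32≡1524, 949^64≡1695, 949^128≡784, 949^256≡1268 (mod 1723).
949^431 = 949^(256+128+32+8+4+2+1) ≡ 1400 (mod 1723).
Check: 1400² = 1960000 ≡ 949 (mod 1723). The two roots are 323 and 1400.

323, 1400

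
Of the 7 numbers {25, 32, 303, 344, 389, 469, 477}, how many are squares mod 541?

(25/541) = +1 → QR.
(32/541) = -1 → non-residue.
(303/541) = +1 → QR.
(344/541) = -1 → non-residue.
(389/541) = -1 → non-residue.
(469/541) = -1 → non-residue.
(477/541) = +1 → QR.
Total quadratic residues among the 7: 3.

3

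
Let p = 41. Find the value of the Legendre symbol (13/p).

-1

Reciprocity: 13 ≡ 1 and 41 ≡ 1 (mod 4), so (13/41) = +(41/13).
Reduce top mod 13: now compute (2/13).
Pull out 2: since 13 ≡ 5 (mod 8), (2/13) = -1.
Reached (1/13) = 1. Collecting the sign flips along the way, the symbol is -1.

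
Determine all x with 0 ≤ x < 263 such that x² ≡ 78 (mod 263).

Since 263 ≡ 3 (mod 4), a square root of 78 is 78^((263+1)/4) = 78^66 mod 263.
Repeated squaring: 78^2≡35, 78^4≡173, 78^8≡210, 78^16≡179, 78^32≡218, 78^64≡184 (mod 263).
78^66 = 78^(64+2) ≡ 128 (mod 263).
Check: 128² = 16384 ≡ 78 (mod 263). The two roots are 128 and 135.

128, 135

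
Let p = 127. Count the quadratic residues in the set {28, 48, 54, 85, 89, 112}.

(28/127) = -1 → non-residue.
(48/127) = -1 → non-residue.
(54/127) = -1 → non-residue.
(85/127) = -1 → non-residue.
(89/127) = -1 → non-residue.
(112/127) = -1 → non-residue.
Total quadratic residues among the 6: 0.

0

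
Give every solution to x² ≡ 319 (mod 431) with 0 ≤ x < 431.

Since 431 ≡ 3 (mod 4), a square root of 319 is 319^((431+1)/4) = 319^108 mod 431.
Repeated squaring: 319^2≡45, 319^4≡301, 319^8≡91, 319^16≡92, 319^32≡275, 319^64≡200 (mod 431).
319^108 = 319^(64+32+8+4) ≡ 99 (mod 431).
Check: 99² = 9801 ≡ 319 (mod 431). The two roots are 99 and 332.

99, 332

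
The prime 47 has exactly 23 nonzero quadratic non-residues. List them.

5 10 11 13 15 19 20 22 23 26 29 30 31 33 35 38 39 40 41 43 44 45 46

Square k = 1,…,23 (k and 47−k give the same square):
1²=1, 2²=4, 3²=9, 4²=16, 5²=25, 6²=36, 7²≡2, 8²≡17, 9²≡34, 10²≡6, 11²≡27, 12²≡3, 13²≡28, 14²≡8, 15²≡37, 16²≡21, 17²≡7, 18²≡42, 19²≡32, 20²≡24, 21²≡18, 22²≡14, 23²≡12 (mod 47).
The residues are {1, 2, 3, 4, 6, 7, 8, 9, 12, 14, 16, 17, 18, 21, 24, 25, 27, 28, 32, 34, 36, 37, 42}; the non-residues are the remaining 23 nonzero classes.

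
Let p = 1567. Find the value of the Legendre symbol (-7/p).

First reduce: -7 ≡ 1560 (mod 1567).
Pull out 2^3: since 1567 ≡ 7 (mod 8), (2/1567) = +1, so (2/1567)^3 = +1.
Reciprocity: 195 ≡ 3 and 1567 ≡ 3 (mod 4), so (195/1567) = −(1567/195).
Reduce top mod 195: now compute (7/195).
Reciprocity: 7 ≡ 3 and 195 ≡ 3 (mod 4), so (7/195) = −(195/7).
Reduce top mod 7: now compute (6/7).
Pull out 2: since 7 ≡ 7 (mod 8), (2/7) = +1.
Reciprocity: 3 ≡ 3 and 7 ≡ 3 (mod 4), so (3/7) = −(7/3).
Reduce top mod 3: now compute (1/3).
Reached (1/3) = 1. Collecting the sign flips along the way, the symbol is -1.

-1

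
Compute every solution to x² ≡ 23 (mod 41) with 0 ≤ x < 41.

8, 33

41 ≡ 1 (mod 4), so we find a root by search.
Trying successive values, 8² = 64 ≡ 23 (mod 41). The other root is 41 − 8 = 33.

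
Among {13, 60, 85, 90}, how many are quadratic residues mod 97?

1

(13/97) = -1 → non-residue.
(60/97) = -1 → non-residue.
(85/97) = +1 → QR.
(90/97) = -1 → non-residue.
Total quadratic residues among the 4: 1.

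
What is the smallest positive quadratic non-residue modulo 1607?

5

(2/1607) = +1, so 2 is a residue.
(3/1607) = +1, so 3 is a residue.
(4/1607) = +1, so 4 is a residue.
(5/1607) = −1, so 5 is the smallest positive non-residue mod 1607.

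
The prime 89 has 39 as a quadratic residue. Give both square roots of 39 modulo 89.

89 ≡ 1 (mod 4), so we find a root by search.
Trying successive values, 22² = 484 ≡ 39 (mod 89). The other root is 89 − 22 = 67.

22, 67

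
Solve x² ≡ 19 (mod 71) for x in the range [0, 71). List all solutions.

Since 71 ≡ 3 (mod 4), a square root of 19 is 19^((71+1)/4) = 19^18 mod 71.
Repeated squaring: 19^2≡6, 19^4≡36, 19^8≡18, 19^16≡40 (mod 71).
19^18 = 19^(16+2) ≡ 27 (mod 71).
Check: 27² = 729 ≡ 19 (mod 71). The two roots are 27 and 44.

27, 44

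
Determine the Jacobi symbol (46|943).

Pull out 2: since 943 ≡ 7 (mod 8), (2/943) = +1.
Reciprocity: 23 ≡ 3 and 943 ≡ 3 (mod 4), so (23/943) = −(943/23).
Reduce top mod 23: now compute (0/23).
Top reduces to 0: gcd > 1, so the symbol is 0.

0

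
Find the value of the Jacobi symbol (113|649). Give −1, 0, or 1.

-1

Reciprocity: 113 ≡ 1 and 649 ≡ 1 (mod 4), so (113/649) = +(649/113).
Reduce top mod 113: now compute (84/113).
Pull out 2^2: since 113 ≡ 1 (mod 8), (2/113) = +1, so (2/113)^2 = +1.
Reciprocity: 21 ≡ 1 and 113 ≡ 1 (mod 4), so (21/113) = +(113/21).
Reduce top mod 21: now compute (8/21).
Pull out 2^3: since 21 ≡ 5 (mod 8), (2/21) = -1, so (2/21)^3 = -1.
Reached (1/21) = 1. Collecting the sign flips along the way, the symbol is -1.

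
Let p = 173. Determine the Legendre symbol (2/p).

-1

Euler's criterion: (2/173) ≡ 2^86 (mod 173).
2^2 ≡ 4 (mod 173)
2^4 ≡ 16 (mod 173)
2^8 ≡ 83 (mod 173)
2^16 ≡ 142 (mod 173)
2^32 ≡ 96 (mod 173)
2^64 ≡ 47 (mod 173)
2^86 = 2^(64+16+4+2) ≡ 172 (mod 173).
Result is 172 ≡ −1, so (2/173) = −1.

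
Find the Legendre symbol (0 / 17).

0

Top reduces to 0: gcd > 1, so the symbol is 0.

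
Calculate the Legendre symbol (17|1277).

Reciprocity: 17 ≡ 1 and 1277 ≡ 1 (mod 4), so (17/1277) = +(1277/17).
Reduce top mod 17: now compute (2/17).
Pull out 2: since 17 ≡ 1 (mod 8), (2/17) = +1.
Reached (1/17) = 1. Collecting the sign flips along the way, the symbol is +1.

1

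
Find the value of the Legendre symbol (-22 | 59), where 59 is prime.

Euler's criterion: (-22/59) ≡ 37^29 (mod 59).
37^2 ≡ 12 (mod 59)
37^4 ≡ 26 (mod 59)
37^8 ≡ 27 (mod 59)
37^16 ≡ 21 (mod 59)
37^29 = 37^(16+8+4+1) ≡ 58 (mod 59).
Result is 58 ≡ −1, so (-22/59) = −1.

-1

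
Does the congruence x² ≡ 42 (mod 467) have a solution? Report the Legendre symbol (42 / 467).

Pull out 2: since 467 ≡ 3 (mod 8), (2/467) = -1.
Reciprocity: 21 ≡ 1 and 467 ≡ 3 (mod 4), so (21/467) = +(467/21).
Reduce top mod 21: now compute (5/21).
Reciprocity: 5 ≡ 1 and 21 ≡ 1 (mod 4), so (5/21) = +(21/5).
Reduce top mod 5: now compute (1/5).
Reached (1/5) = 1. Collecting the sign flips along the way, the symbol is -1.

-1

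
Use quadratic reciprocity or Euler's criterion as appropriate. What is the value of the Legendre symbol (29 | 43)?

-1

Euler's criterion: (29/43) ≡ 29^21 (mod 43).
29^2 ≡ 24 (mod 43)
29^4 ≡ 17 (mod 43)
29^8 ≡ 31 (mod 43)
29^16 ≡ 15 (mod 43)
29^21 = 29^(16+4+1) ≡ 42 (mod 43).
Result is 42 ≡ −1, so (29/43) = −1.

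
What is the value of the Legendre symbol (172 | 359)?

-1

Pull out 2^2: since 359 ≡ 7 (mod 8), (2/359) = +1, so (2/359)^2 = +1.
Reciprocity: 43 ≡ 3 and 359 ≡ 3 (mod 4), so (43/359) = −(359/43).
Reduce top mod 43: now compute (15/43).
Reciprocity: 15 ≡ 3 and 43 ≡ 3 (mod 4), so (15/43) = −(43/15).
Reduce top mod 15: now compute (13/15).
Reciprocity: 13 ≡ 1 and 15 ≡ 3 (mod 4), so (13/15) = +(15/13).
Reduce top mod 13: now compute (2/13).
Pull out 2: since 13 ≡ 5 (mod 8), (2/13) = -1.
Reached (1/13) = 1. Collecting the sign flips along the way, the symbol is -1.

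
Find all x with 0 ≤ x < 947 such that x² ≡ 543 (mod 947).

Since 947 ≡ 3 (mod 4), a square root of 543 is 543^((947+1)/4) = 543^237 mod 947.
Repeated squaring: 543^2≡332, 543^4≡372, 543^8≡122, 543^16≡679, 543^32≡799, 543^64≡123, 543^128≡924 (mod 947).
543^237 = 543^(128+64+32+8+4+1) ≡ 456 (mod 947).
Check: 456² = 207936 ≡ 543 (mod 947). The two roots are 456 and 491.

456, 491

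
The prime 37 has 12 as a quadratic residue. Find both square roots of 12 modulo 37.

7, 30

37 ≡ 1 (mod 4), so we find a root by search.
Trying successive values, 7² = 49 ≡ 12 (mod 37). The other root is 37 − 7 = 30.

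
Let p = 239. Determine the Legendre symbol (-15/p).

-1

First reduce: -15 ≡ 224 (mod 239).
Pull out 2^5: since 239 ≡ 7 (mod 8), (2/239) = +1, so (2/239)^5 = +1.
Reciprocity: 7 ≡ 3 and 239 ≡ 3 (mod 4), so (7/239) = −(239/7).
Reduce top mod 7: now compute (1/7).
Reached (1/7) = 1. Collecting the sign flips along the way, the symbol is -1.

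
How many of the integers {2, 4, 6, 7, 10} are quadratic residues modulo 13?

(2/13) = -1 → non-residue.
(4/13) = +1 → QR.
(6/13) = -1 → non-residue.
(7/13) = -1 → non-residue.
(10/13) = +1 → QR.
Total quadratic residues among the 5: 2.

2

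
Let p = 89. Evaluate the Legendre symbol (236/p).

First reduce: 236 ≡ 58 (mod 89).
Pull out 2: since 89 ≡ 1 (mod 8), (2/89) = +1.
Reciprocity: 29 ≡ 1 and 89 ≡ 1 (mod 4), so (29/89) = +(89/29).
Reduce top mod 29: now compute (2/29).
Pull out 2: since 29 ≡ 5 (mod 8), (2/29) = -1.
Reached (1/29) = 1. Collecting the sign flips along the way, the symbol is -1.

-1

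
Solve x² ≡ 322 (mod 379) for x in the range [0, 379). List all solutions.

Since 379 ≡ 3 (mod 4), a square root of 322 is 322^((379+1)/4) = 322^95 mod 379.
Repeated squaring: 322^2≡217, 322^4≡93, 322^8≡311, 322^16≡76, 322^32≡91, 322^64≡322 (mod 379).
322^95 = 322^(64+16+8+4+2+1) ≡ 91 (mod 379).
Check: 91² = 8281 ≡ 322 (mod 379). The two roots are 91 and 288.

91, 288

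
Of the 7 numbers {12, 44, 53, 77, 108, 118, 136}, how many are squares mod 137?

(12/137) = -1 → non-residue.
(44/137) = +1 → QR.
(53/137) = -1 → non-residue.
(77/137) = +1 → QR.
(108/137) = -1 → non-residue.
(118/137) = +1 → QR.
(136/137) = +1 → QR.
Total quadratic residues among the 7: 4.

4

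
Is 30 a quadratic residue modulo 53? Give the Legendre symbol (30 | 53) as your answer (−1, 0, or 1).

-1

Euler's criterion: (30/53) ≡ 30^26 (mod 53).
30^2 ≡ 52 (mod 53)
30^4 ≡ 1 (mod 53)
30^8 ≡ 1 (mod 53)
30^16 ≡ 1 (mod 53)
30^26 = 30^(16+8+2) ≡ 52 (mod 53).
Result is 52 ≡ −1, so (30/53) = −1.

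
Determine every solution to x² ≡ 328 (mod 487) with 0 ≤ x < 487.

139, 348

Since 487 ≡ 3 (mod 4), a square root of 328 is 328^((487+1)/4) = 328^122 mod 487.
Repeated squaring: 328^2≡444, 328^4≡388, 328^8≡61, 328^16≡312, 328^32≡431, 328^64≡214 (mod 487).
328^122 = 328^(64+32+16+8+2) ≡ 139 (mod 487).
Check: 139² = 19321 ≡ 328 (mod 487). The two roots are 139 and 348.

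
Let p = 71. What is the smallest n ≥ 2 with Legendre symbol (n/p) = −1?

(2/71) = +1, so 2 is a residue.
(3/71) = +1, so 3 is a residue.
(4/71) = +1, so 4 is a residue.
(5/71) = +1, so 5 is a residue.
(6/71) = +1, so 6 is a residue.
(7/71) = −1, so 7 is the smallest positive non-residue mod 71.

7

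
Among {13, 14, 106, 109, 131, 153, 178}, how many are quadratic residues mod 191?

3

(13/191) = +1 → QR.
(14/191) = -1 → non-residue.
(106/191) = -1 → non-residue.
(109/191) = +1 → QR.
(131/191) = -1 → non-residue.
(153/191) = +1 → QR.
(178/191) = -1 → non-residue.
Total quadratic residues among the 7: 3.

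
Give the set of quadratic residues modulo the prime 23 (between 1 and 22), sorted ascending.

Square k = 1,…,11 (k and 23−k give the same square):
1²=1, 2²=4, 3²=9, 4²=16, 5²≡2, 6²≡13, 7²≡3, 8²≡18, 9²≡12, 10²≡8, 11²≡6 (mod 23).
So the quadratic residues mod 23 are {1, 2, 3, 4, 6, 8, 9, 12, 13, 16, 18}.

1, 2, 3, 4, 6, 8, 9, 12, 13, 16, 18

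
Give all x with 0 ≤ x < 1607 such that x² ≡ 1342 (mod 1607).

Since 1607 ≡ 3 (mod 4), a square root of 1342 is 1342^((1607+1)/4) = 1342^402 mod 1607.
Repeated squaring: 1342^2≡1124, 1342^4≡274, 1342^8≡1154, 1342^16≡1120, 1342^32≡940, 1342^64≡1357, 1342^128≡1434, 1342^256≡1003 (mod 1607).
1342^402 = 1342^(256+128+16+2) ≡ 1272 (mod 1607).
Check: 1272² = 1617984 ≡ 1342 (mod 1607). The two roots are 335 and 1272.

335, 1272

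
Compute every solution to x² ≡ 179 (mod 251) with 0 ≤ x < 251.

44, 207

Since 251 ≡ 3 (mod 4), a square root of 179 is 179^((251+1)/4) = 179^63 mod 251.
Repeated squaring: 179^2≡164, 179^4≡39, 179^8≡15, 179^16≡225, 179^32≡174 (mod 251).
179^63 = 179^(32+16+8+4+2+1) ≡ 207 (mod 251).
Check: 207² = 42849 ≡ 179 (mod 251). The two roots are 44 and 207.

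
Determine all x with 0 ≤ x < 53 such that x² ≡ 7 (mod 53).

22, 31

53 ≡ 1 (mod 4), so we find a root by search.
Trying successive values, 22² = 484 ≡ 7 (mod 53). The other root is 53 − 22 = 31.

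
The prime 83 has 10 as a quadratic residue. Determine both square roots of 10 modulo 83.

Since 83 ≡ 3 (mod 4), a square root of 10 is 10^((83+1)/4) = 10^21 mod 83.
Repeated squaring: 10^2≡17, 10^4≡40, 10^8≡23, 10^16≡31 (mod 83).
10^21 = 10^(16+4+1) ≡ 33 (mod 83).
Check: 33² = 1089 ≡ 10 (mod 83). The two roots are 33 and 50.

33, 50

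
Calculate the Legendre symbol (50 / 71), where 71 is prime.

Euler's criterion: (50/71) ≡ 50^35 (mod 71).
50^2 ≡ 15 (mod 71)
50^4 ≡ 12 (mod 71)
50^8 ≡ 2 (mod 71)
50^16 ≡ 4 (mod 71)
50^32 ≡ 16 (mod 71)
50^35 = 50^(32+2+1) ≡ 1 (mod 71).
Result is 1, so (50/71) = 1.

1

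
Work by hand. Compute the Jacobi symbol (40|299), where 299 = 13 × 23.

-1

Pull out 2^3: since 299 ≡ 3 (mod 8), (2/299) = -1, so (2/299)^3 = -1.
Reciprocity: 5 ≡ 1 and 299 ≡ 3 (mod 4), so (5/299) = +(299/5).
Reduce top mod 5: now compute (4/5).
Pull out 2^2: since 5 ≡ 5 (mod 8), (2/5) = -1, so (2/5)^2 = +1.
Reached (1/5) = 1. Collecting the sign flips along the way, the symbol is -1.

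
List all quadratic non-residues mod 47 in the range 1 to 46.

Square k = 1,…,23 (k and 47−k give the same square):
1²=1, 2²=4, 3²=9, 4²=16, 5²=25, 6²=36, 7²≡2, 8²≡17, 9²≡34, 10²≡6, 11²≡27, 12²≡3, 13²≡28, 14²≡8, 15²≡37, 16²≡21, 17²≡7, 18²≡42, 19²≡32, 20²≡24, 21²≡18, 22²≡14, 23²≡12 (mod 47).
The residues are {1, 2, 3, 4, 6, 7, 8, 9, 12, 14, 16, 17, 18, 21, 24, 25, 27, 28, 32, 34, 36, 37, 42}; the non-residues are the remaining 23 nonzero classes.

5 10 11 13 15 19 20 22 23 26 29 30 31 33 35 38 39 40 41 43 44 45 46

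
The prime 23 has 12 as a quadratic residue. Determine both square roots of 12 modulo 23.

Since 23 ≡ 3 (mod 4), a square root of 12 is 12^((23+1)/4) = 12^6 mod 23.
Repeated squaring: 12^2≡6, 12^4≡13 (mod 23).
12^6 = 12^(4+2) ≡ 9 (mod 23).
Check: 9² = 81 ≡ 12 (mod 23). The two roots are 9 and 14.

9, 14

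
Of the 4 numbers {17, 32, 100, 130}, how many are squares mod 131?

1

(17/131) = -1 → non-residue.
(32/131) = -1 → non-residue.
(100/131) = +1 → QR.
(130/131) = -1 → non-residue.
Total quadratic residues among the 4: 1.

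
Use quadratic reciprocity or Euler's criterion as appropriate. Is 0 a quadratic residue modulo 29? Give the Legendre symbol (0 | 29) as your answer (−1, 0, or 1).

0

Top reduces to 0: gcd > 1, so the symbol is 0.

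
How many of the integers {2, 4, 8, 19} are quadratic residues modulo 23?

(2/23) = +1 → QR.
(4/23) = +1 → QR.
(8/23) = +1 → QR.
(19/23) = -1 → non-residue.
Total quadratic residues among the 4: 3.

3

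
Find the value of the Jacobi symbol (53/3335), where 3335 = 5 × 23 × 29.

Reciprocity: 53 ≡ 1 and 3335 ≡ 3 (mod 4), so (53/3335) = +(3335/53).
Reduce top mod 53: now compute (49/53).
Reciprocity: 49 ≡ 1 and 53 ≡ 1 (mod 4), so (49/53) = +(53/49).
Reduce top mod 49: now compute (4/49).
Pull out 2^2: since 49 ≡ 1 (mod 8), (2/49) = +1, so (2/49)^2 = +1.
Reached (1/49) = 1. Collecting the sign flips along the way, the symbol is +1.

1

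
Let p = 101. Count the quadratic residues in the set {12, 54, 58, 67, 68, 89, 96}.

4

(12/101) = -1 → non-residue.
(54/101) = +1 → QR.
(58/101) = +1 → QR.
(67/101) = -1 → non-residue.
(68/101) = +1 → QR.
(89/101) = -1 → non-residue.
(96/101) = +1 → QR.
Total quadratic residues among the 7: 4.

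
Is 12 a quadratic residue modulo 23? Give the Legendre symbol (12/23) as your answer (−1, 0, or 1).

Pull out 2^2: since 23 ≡ 7 (mod 8), (2/23) = +1, so (2/23)^2 = +1.
Reciprocity: 3 ≡ 3 and 23 ≡ 3 (mod 4), so (3/23) = −(23/3).
Reduce top mod 3: now compute (2/3).
Pull out 2: since 3 ≡ 3 (mod 8), (2/3) = -1.
Reached (1/3) = 1. Collecting the sign flips along the way, the symbol is +1.

1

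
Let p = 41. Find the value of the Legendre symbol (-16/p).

1

Euler's criterion: (-16/41) ≡ 25^20 (mod 41).
25^2 ≡ 10 (mod 41)
25^4 ≡ 18 (mod 41)
25^8 ≡ 37 (mod 41)
25^16 ≡ 16 (mod 41)
25^20 = 25^(16+4) ≡ 1 (mod 41).
Result is 1, so (-16/41) = 1.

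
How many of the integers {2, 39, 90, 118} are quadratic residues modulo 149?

(2/149) = -1 → non-residue.
(39/149) = +1 → QR.
(90/149) = -1 → non-residue.
(118/149) = +1 → QR.
Total quadratic residues among the 4: 2.

2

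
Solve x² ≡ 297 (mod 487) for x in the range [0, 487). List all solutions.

28, 459

Since 487 ≡ 3 (mod 4), a square root of 297 is 297^((487+1)/4) = 297^122 mod 487.
Repeated squaring: 297^2≡62, 297^4≡435, 297^8≡269, 297^16≡285, 297^32≡383, 297^64≡102 (mod 487).
297^122 = 297^(64+32+16+8+2) ≡ 459 (mod 487).
Check: 459² = 210681 ≡ 297 (mod 487). The two roots are 28 and 459.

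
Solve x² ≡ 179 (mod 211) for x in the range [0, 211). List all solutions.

50, 161

Since 211 ≡ 3 (mod 4), a square root of 179 is 179^((211+1)/4) = 179^53 mod 211.
Repeated squaring: 179^2≡180, 179^4≡117, 179^8≡185, 179^16≡43, 179^32≡161 (mod 211).
179^53 = 179^(32+16+4+1) ≡ 161 (mod 211).
Check: 161² = 25921 ≡ 179 (mod 211). The two roots are 50 and 161.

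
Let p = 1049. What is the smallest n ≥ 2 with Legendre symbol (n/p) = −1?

(2/1049) = +1, so 2 is a residue.
(3/1049) = −1, so 3 is the smallest positive non-residue mod 1049.

3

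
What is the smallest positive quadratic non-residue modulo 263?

(2/263) = +1, so 2 is a residue.
(3/263) = +1, so 3 is a residue.
(4/263) = +1, so 4 is a residue.
(5/263) = −1, so 5 is the smallest positive non-residue mod 263.

5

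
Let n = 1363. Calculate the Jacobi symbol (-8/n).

1

First reduce: -8 ≡ 1355 (mod 1363).
Reciprocity: 1355 ≡ 3 and 1363 ≡ 3 (mod 4), so (1355/1363) = −(1363/1355).
Reduce top mod 1355: now compute (8/1355).
Pull out 2^3: since 1355 ≡ 3 (mod 8), (2/1355) = -1, so (2/1355)^3 = -1.
Reached (1/1355) = 1. Collecting the sign flips along the way, the symbol is +1.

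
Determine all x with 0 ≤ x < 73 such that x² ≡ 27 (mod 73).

10, 63

73 ≡ 1 (mod 4), so we find a root by search.
Trying successive values, 10² = 100 ≡ 27 (mod 73). The other root is 73 − 10 = 63.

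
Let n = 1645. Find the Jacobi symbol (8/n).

-1

Pull out 2^3: since 1645 ≡ 5 (mod 8), (2/1645) = -1, so (2/1645)^3 = -1.
Reached (1/1645) = 1. Collecting the sign flips along the way, the symbol is -1.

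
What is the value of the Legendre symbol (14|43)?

1

Euler's criterion: (14/43) ≡ 14^21 (mod 43).
14^2 ≡ 24 (mod 43)
14^4 ≡ 17 (mod 43)
14^8 ≡ 31 (mod 43)
14^16 ≡ 15 (mod 43)
14^21 = 14^(16+4+1) ≡ 1 (mod 43).
Result is 1, so (14/43) = 1.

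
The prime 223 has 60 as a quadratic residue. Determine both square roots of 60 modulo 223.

Since 223 ≡ 3 (mod 4), a square root of 60 is 60^((223+1)/4) = 60^56 mod 223.
Repeated squaring: 60^2≡32, 60^4≡132, 60^8≡30, 60^16≡8, 60^32≡64 (mod 223).
60^56 = 60^(32+16+8) ≡ 196 (mod 223).
Check: 196² = 38416 ≡ 60 (mod 223). The two roots are 27 and 196.

27, 196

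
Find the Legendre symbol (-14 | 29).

-1

Euler's criterion: (-14/29) ≡ 15^14 (mod 29).
15^2 ≡ 22 (mod 29)
15^4 ≡ 20 (mod 29)
15^8 ≡ 23 (mod 29)
15^14 = 15^(8+4+2) ≡ 28 (mod 29).
Result is 28 ≡ −1, so (-14/29) = −1.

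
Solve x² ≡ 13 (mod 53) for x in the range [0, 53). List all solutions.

15, 38

53 ≡ 1 (mod 4), so we find a root by search.
Trying successive values, 15² = 225 ≡ 13 (mod 53). The other root is 53 − 15 = 38.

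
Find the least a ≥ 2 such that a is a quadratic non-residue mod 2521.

(2/2521) = +1, so 2 is a residue.
(3/2521) = +1, so 3 is a residue.
(4/2521) = +1, so 4 is a residue.
(5/2521) = +1, so 5 is a residue.
(6/2521) = +1, so 6 is a residue.
(7/2521) = +1, so 7 is a residue.
(8/2521) = +1, so 8 is a residue.
(9/2521) = +1, so 9 is a residue.
(10/2521) = +1, so 10 is a residue.
(11/2521) = −1, so 11 is the smallest positive non-residue mod 2521.

11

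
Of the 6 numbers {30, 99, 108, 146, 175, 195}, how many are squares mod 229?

(30/229) = -1 → non-residue.
(99/229) = +1 → QR.
(108/229) = +1 → QR.
(146/229) = +1 → QR.
(175/229) = -1 → non-residue.
(195/229) = -1 → non-residue.
Total quadratic residues among the 6: 3.

3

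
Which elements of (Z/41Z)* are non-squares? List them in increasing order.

3, 6, 7, 11, 12, 13, 14, 15, 17, 19, 22, 24, 26, 27, 28, 29, 30, 34, 35, 38

Square k = 1,…,20 (k and 41−k give the same square):
1²=1, 2²=4, 3²=9, 4²=16, 5²=25, 6²=36, 7²≡8, 8²≡23, 9²≡40, 10²≡18, 11²≡39, 12²≡21, 13²≡5, 14²≡32, 15²≡20, 16²≡10, 17²≡2, 18²≡37, 19²≡33, 20²≡31 (mod 41).
The residues are {1, 2, 4, 5, 8, 9, 10, 16, 18, 20, 21, 23, 25, 31, 32, 33, 36, 37, 39, 40}; the non-residues are the remaining 20 nonzero classes.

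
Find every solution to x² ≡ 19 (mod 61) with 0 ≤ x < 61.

18, 43

61 ≡ 1 (mod 4), so we find a root by search.
Trying successive values, 18² = 324 ≡ 19 (mod 61). The other root is 61 − 18 = 43.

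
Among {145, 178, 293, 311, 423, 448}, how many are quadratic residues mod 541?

(145/541) = -1 → non-residue.
(178/541) = +1 → QR.
(293/541) = -1 → non-residue.
(311/541) = -1 → non-residue.
(423/541) = +1 → QR.
(448/541) = +1 → QR.
Total quadratic residues among the 6: 3.

3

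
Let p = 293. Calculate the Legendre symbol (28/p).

Pull out 2^2: since 293 ≡ 5 (mod 8), (2/293) = -1, so (2/293)^2 = +1.
Reciprocity: 7 ≡ 3 and 293 ≡ 1 (mod 4), so (7/293) = +(293/7).
Reduce top mod 7: now compute (6/7).
Pull out 2: since 7 ≡ 7 (mod 8), (2/7) = +1.
Reciprocity: 3 ≡ 3 and 7 ≡ 3 (mod 4), so (3/7) = −(7/3).
Reduce top mod 3: now compute (1/3).
Reached (1/3) = 1. Collecting the sign flips along the way, the symbol is -1.

-1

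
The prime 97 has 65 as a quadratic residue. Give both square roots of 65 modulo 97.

97 ≡ 1 (mod 4), so we find a root by search.
Trying successive values, 29² = 841 ≡ 65 (mod 97). The other root is 97 − 29 = 68.

29, 68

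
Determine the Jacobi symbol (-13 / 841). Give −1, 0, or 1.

1

First reduce: -13 ≡ 828 (mod 841).
Pull out 2^2: since 841 ≡ 1 (mod 8), (2/841) = +1, so (2/841)^2 = +1.
Reciprocity: 207 ≡ 3 and 841 ≡ 1 (mod 4), so (207/841) = +(841/207).
Reduce top mod 207: now compute (13/207).
Reciprocity: 13 ≡ 1 and 207 ≡ 3 (mod 4), so (13/207) = +(207/13).
Reduce top mod 13: now compute (12/13).
Pull out 2^2: since 13 ≡ 5 (mod 8), (2/13) = -1, so (2/13)^2 = +1.
Reciprocity: 3 ≡ 3 and 13 ≡ 1 (mod 4), so (3/13) = +(13/3).
Reduce top mod 3: now compute (1/3).
Reached (1/3) = 1. Collecting the sign flips along the way, the symbol is +1.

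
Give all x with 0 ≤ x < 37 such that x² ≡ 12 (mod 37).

37 ≡ 1 (mod 4), so we find a root by search.
Trying successive values, 7² = 49 ≡ 12 (mod 37). The other root is 37 − 7 = 30.

7, 30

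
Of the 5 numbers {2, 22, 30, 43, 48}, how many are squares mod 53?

1

(2/53) = -1 → non-residue.
(22/53) = -1 → non-residue.
(30/53) = -1 → non-residue.
(43/53) = +1 → QR.
(48/53) = -1 → non-residue.
Total quadratic residues among the 5: 1.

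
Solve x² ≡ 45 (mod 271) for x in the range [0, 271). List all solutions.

99, 172

Since 271 ≡ 3 (mod 4), a square root of 45 is 45^((271+1)/4) = 45^68 mod 271.
Repeated squaring: 45^2≡128, 45^4≡124, 45^8≡200, 45^16≡163, 45^32≡11, 45^64≡121 (mod 271).
45^68 = 45^(64+4) ≡ 99 (mod 271).
Check: 99² = 9801 ≡ 45 (mod 271). The two roots are 99 and 172.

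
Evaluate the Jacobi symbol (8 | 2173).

-1

Pull out 2^3: since 2173 ≡ 5 (mod 8), (2/2173) = -1, so (2/2173)^3 = -1.
Reached (1/2173) = 1. Collecting the sign flips along the way, the symbol is -1.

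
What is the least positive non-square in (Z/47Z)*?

5

(2/47) = +1, so 2 is a residue.
(3/47) = +1, so 3 is a residue.
(4/47) = +1, so 4 is a residue.
(5/47) = −1, so 5 is the smallest positive non-residue mod 47.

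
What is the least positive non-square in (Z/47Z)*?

5

(2/47) = +1, so 2 is a residue.
(3/47) = +1, so 3 is a residue.
(4/47) = +1, so 4 is a residue.
(5/47) = −1, so 5 is the smallest positive non-residue mod 47.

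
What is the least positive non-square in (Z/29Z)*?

(2/29) = −1, so 2 is the smallest positive non-residue mod 29.

2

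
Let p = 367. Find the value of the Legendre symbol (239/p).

Reciprocity: 239 ≡ 3 and 367 ≡ 3 (mod 4), so (239/367) = −(367/239).
Reduce top mod 239: now compute (128/239).
Pull out 2^7: since 239 ≡ 7 (mod 8), (2/239) = +1, so (2/239)^7 = +1.
Reached (1/239) = 1. Collecting the sign flips along the way, the symbol is -1.

-1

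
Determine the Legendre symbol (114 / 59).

Euler's criterion: (114/59) ≡ 55^29 (mod 59).
55^2 ≡ 16 (mod 59)
55^4 ≡ 20 (mod 59)
55^8 ≡ 46 (mod 59)
55^16 ≡ 51 (mod 59)
55^29 = 55^(16+8+4+1) ≡ 58 (mod 59).
Result is 58 ≡ −1, so (114/59) = −1.

-1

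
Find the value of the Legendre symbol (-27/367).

First reduce: -27 ≡ 340 (mod 367).
Pull out 2^2: since 367 ≡ 7 (mod 8), (2/367) = +1, so (2/367)^2 = +1.
Reciprocity: 85 ≡ 1 and 367 ≡ 3 (mod 4), so (85/367) = +(367/85).
Reduce top mod 85: now compute (27/85).
Reciprocity: 27 ≡ 3 and 85 ≡ 1 (mod 4), so (27/85) = +(85/27).
Reduce top mod 27: now compute (4/27).
Pull out 2^2: since 27 ≡ 3 (mod 8), (2/27) = -1, so (2/27)^2 = +1.
Reached (1/27) = 1. Collecting the sign flips along the way, the symbol is +1.

1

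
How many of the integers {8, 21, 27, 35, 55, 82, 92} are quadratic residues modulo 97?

(8/97) = +1 → QR.
(21/97) = -1 → non-residue.
(27/97) = +1 → QR.
(35/97) = +1 → QR.
(55/97) = -1 → non-residue.
(82/97) = -1 → non-residue.
(92/97) = -1 → non-residue.
Total quadratic residues among the 7: 3.

3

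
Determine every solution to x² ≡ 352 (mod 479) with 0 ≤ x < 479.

205, 274

Since 479 ≡ 3 (mod 4), a square root of 352 is 352^((479+1)/4) = 352^120 mod 479.
Repeated squaring: 352^2≡322, 352^4≡220, 352^8≡21, 352^16≡441, 352^32≡7, 352^64≡49 (mod 479).
352^120 = 352^(64+32+16+8) ≡ 274 (mod 479).
Check: 274² = 75076 ≡ 352 (mod 479). The two roots are 205 and 274.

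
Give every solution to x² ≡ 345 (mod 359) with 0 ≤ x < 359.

Since 359 ≡ 3 (mod 4), a square root of 345 is 345^((359+1)/4) = 345^90 mod 359.
Repeated squaring: 345^2≡196, 345^4≡3, 345^8≡9, 345^16≡81, 345^32≡99, 345^64≡108 (mod 359).
345^90 = 345^(64+16+8+2) ≡ 216 (mod 359).
Check: 216² = 46656 ≡ 345 (mod 359). The two roots are 143 and 216.

143, 216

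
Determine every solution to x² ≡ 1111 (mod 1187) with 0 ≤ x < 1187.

165, 1022

Since 1187 ≡ 3 (mod 4), a square root of 1111 is 1111^((1187+1)/4) = 1111^297 mod 1187.
Repeated squaring: 1111^2≡1028, 1111^4≡354, 1111^8≡681, 1111^16≡831, 1111^32≡914, 1111^64≡935, 1111^128≡593, 1111^256≡297 (mod 1187).
1111^297 = 1111^(256+32+8+1) ≡ 1022 (mod 1187).
Check: 1022² = 1044484 ≡ 1111 (mod 1187). The two roots are 165 and 1022.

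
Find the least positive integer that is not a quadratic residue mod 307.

2

(2/307) = −1, so 2 is the smallest positive non-residue mod 307.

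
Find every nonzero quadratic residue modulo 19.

1,4,5,6,7,9,11,16,17

Square k = 1,…,9 (k and 19−k give the same square):
1²=1, 2²=4, 3²=9, 4²=16, 5²≡6, 6²≡17, 7²≡11, 8²≡7, 9²≡5 (mod 19).
So the quadratic residues mod 19 are {1, 4, 5, 6, 7, 9, 11, 16, 17}.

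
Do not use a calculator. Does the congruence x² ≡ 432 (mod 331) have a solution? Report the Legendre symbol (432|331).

First reduce: 432 ≡ 101 (mod 331).
Reciprocity: 101 ≡ 1 and 331 ≡ 3 (mod 4), so (101/331) = +(331/101).
Reduce top mod 101: now compute (28/101).
Pull out 2^2: since 101 ≡ 5 (mod 8), (2/101) = -1, so (2/101)^2 = +1.
Reciprocity: 7 ≡ 3 and 101 ≡ 1 (mod 4), so (7/101) = +(101/7).
Reduce top mod 7: now compute (3/7).
Reciprocity: 3 ≡ 3 and 7 ≡ 3 (mod 4), so (3/7) = −(7/3).
Reduce top mod 3: now compute (1/3).
Reached (1/3) = 1. Collecting the sign flips along the way, the symbol is -1.

-1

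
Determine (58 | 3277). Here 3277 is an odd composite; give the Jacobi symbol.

Pull out 2: since 3277 ≡ 5 (mod 8), (2/3277) = -1.
Reciprocity: 29 ≡ 1 and 3277 ≡ 1 (mod 4), so (29/3277) = +(3277/29).
Reduce top mod 29: now compute (0/29).
Top reduces to 0: gcd > 1, so the symbol is 0.

0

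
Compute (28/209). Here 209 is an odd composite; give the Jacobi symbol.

Pull out 2^2: since 209 ≡ 1 (mod 8), (2/209) = +1, so (2/209)^2 = +1.
Reciprocity: 7 ≡ 3 and 209 ≡ 1 (mod 4), so (7/209) = +(209/7).
Reduce top mod 7: now compute (6/7).
Pull out 2: since 7 ≡ 7 (mod 8), (2/7) = +1.
Reciprocity: 3 ≡ 3 and 7 ≡ 3 (mod 4), so (3/7) = −(7/3).
Reduce top mod 3: now compute (1/3).
Reached (1/3) = 1. Collecting the sign flips along the way, the symbol is -1.

-1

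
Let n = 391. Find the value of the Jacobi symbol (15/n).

Reciprocity: 15 ≡ 3 and 391 ≡ 3 (mod 4), so (15/391) = −(391/15).
Reduce top mod 15: now compute (1/15).
Reached (1/15) = 1. Collecting the sign flips along the way, the symbol is -1.

-1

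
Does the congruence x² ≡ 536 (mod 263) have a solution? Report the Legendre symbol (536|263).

-1

Euler's criterion: (536/263) ≡ 10^131 (mod 263).
10^2 ≡ 100 (mod 263)
10^4 ≡ 6 (mod 263)
10^8 ≡ 36 (mod 263)
10^16 ≡ 244 (mod 263)
10^32 ≡ 98 (mod 263)
10^64 ≡ 136 (mod 263)
10^128 ≡ 86 (mod 263)
10^131 = 10^(128+2+1) ≡ 262 (mod 263).
Result is 262 ≡ −1, so (536/263) = −1.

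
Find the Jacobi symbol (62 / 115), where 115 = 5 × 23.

-1

Pull out 2: since 115 ≡ 3 (mod 8), (2/115) = -1.
Reciprocity: 31 ≡ 3 and 115 ≡ 3 (mod 4), so (31/115) = −(115/31).
Reduce top mod 31: now compute (22/31).
Pull out 2: since 31 ≡ 7 (mod 8), (2/31) = +1.
Reciprocity: 11 ≡ 3 and 31 ≡ 3 (mod 4), so (11/31) = −(31/11).
Reduce top mod 11: now compute (9/11).
Reciprocity: 9 ≡ 1 and 11 ≡ 3 (mod 4), so (9/11) = +(11/9).
Reduce top mod 9: now compute (2/9).
Pull out 2: since 9 ≡ 1 (mod 8), (2/9) = +1.
Reached (1/9) = 1. Collecting the sign flips along the way, the symbol is -1.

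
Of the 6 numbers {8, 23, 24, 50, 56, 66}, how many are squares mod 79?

3

(8/79) = +1 → QR.
(23/79) = +1 → QR.
(24/79) = -1 → non-residue.
(50/79) = +1 → QR.
(56/79) = -1 → non-residue.
(66/79) = -1 → non-residue.
Total quadratic residues among the 6: 3.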